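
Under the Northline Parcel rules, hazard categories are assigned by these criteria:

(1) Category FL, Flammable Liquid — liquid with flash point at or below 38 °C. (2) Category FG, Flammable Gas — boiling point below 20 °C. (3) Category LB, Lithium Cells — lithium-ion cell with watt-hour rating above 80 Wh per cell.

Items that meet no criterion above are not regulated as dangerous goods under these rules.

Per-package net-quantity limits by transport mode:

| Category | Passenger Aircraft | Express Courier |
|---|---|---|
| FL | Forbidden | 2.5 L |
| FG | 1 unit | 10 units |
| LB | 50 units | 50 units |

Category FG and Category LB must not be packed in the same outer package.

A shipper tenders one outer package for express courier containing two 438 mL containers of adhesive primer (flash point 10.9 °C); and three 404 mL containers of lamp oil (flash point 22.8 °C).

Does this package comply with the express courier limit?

Flash point 10.9 °C meets the Category FL criterion (Flammable Liquid), so the adhesive primer is Category FL.
Flash point 22.8 °C meets the Category FL criterion (Flammable Liquid), so the lamp oil is Category FL.
Category FL net quantity: (two 438 mL containers = 876 mL) + (three 404 mL containers = 1.212 L) = 2.088 L.
2.088 L is within the express courier limit of 2.5 L for Category FL.

Yes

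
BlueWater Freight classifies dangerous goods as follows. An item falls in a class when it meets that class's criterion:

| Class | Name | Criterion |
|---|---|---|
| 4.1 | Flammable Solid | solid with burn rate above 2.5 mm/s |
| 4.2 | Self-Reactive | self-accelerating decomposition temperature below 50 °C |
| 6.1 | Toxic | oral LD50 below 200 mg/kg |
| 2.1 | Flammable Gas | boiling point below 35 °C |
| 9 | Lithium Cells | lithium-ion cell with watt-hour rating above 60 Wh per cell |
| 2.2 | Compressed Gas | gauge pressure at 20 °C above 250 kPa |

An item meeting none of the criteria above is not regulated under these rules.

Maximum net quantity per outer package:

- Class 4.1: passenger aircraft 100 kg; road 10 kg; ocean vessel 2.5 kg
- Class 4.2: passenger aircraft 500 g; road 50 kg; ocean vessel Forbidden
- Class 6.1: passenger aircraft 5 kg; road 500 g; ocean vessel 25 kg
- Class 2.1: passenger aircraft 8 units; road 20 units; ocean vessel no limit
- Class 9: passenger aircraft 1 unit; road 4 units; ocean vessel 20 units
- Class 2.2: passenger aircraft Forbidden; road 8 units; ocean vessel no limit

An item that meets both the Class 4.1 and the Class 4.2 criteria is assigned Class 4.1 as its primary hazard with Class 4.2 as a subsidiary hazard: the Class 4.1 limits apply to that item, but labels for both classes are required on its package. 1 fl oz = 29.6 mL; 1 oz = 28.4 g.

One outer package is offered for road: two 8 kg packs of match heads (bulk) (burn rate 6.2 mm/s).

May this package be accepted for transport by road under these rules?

With burn rate 6.2 mm/s (> 2.5 mm/s), the match heads (bulk) fall in Class 4.1.
Class 4.1 quantity: two 8 kg packs = 16 kg.
That exceeds the Class 4.1 road limit of 10 kg.

No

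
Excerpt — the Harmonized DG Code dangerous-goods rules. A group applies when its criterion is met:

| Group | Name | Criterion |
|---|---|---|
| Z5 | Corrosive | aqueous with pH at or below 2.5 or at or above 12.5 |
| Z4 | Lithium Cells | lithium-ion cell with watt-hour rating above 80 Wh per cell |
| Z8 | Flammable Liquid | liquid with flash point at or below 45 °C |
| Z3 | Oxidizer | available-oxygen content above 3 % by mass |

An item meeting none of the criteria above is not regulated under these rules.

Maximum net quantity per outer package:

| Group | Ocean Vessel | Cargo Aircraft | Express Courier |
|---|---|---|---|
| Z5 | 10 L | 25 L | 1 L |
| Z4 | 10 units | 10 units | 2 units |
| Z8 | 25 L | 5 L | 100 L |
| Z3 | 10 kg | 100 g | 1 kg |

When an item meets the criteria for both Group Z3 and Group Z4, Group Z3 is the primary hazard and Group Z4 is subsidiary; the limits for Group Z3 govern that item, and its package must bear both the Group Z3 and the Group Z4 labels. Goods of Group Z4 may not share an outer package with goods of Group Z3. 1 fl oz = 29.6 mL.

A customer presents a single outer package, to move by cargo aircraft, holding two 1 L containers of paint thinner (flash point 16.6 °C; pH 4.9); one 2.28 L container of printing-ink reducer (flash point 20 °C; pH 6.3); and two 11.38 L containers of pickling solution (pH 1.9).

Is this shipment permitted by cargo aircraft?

Flash point 16.6 °C meets the Group Z8 criterion (Flammable Liquid), so the paint thinner is Group Z8.
With flash point 20 °C (≤ 45 °C), the printing-ink reducer falls in Group Z8.
With pH 1.9 (≤ 2.5), the pickling solution falls in Group Z5.
Group Z8 net quantity: (two 1 L containers = 2 L) + 2.28 L = 4.28 L.
4.28 L is within the cargo aircraft limit of 5 L for Group Z8.
Group Z5 quantity: two 11.38 L containers = 22.76 L.
22.76 L ≤ 25 L (cargo aircraft limit, Group Z5) — within limit.
The segregation rule (Group Z4 with Group Z3) does not apply to Group Z8 with Group Z5.
Every hazard group is within its cargo aircraft limit and no segregation rule is violated.

Yes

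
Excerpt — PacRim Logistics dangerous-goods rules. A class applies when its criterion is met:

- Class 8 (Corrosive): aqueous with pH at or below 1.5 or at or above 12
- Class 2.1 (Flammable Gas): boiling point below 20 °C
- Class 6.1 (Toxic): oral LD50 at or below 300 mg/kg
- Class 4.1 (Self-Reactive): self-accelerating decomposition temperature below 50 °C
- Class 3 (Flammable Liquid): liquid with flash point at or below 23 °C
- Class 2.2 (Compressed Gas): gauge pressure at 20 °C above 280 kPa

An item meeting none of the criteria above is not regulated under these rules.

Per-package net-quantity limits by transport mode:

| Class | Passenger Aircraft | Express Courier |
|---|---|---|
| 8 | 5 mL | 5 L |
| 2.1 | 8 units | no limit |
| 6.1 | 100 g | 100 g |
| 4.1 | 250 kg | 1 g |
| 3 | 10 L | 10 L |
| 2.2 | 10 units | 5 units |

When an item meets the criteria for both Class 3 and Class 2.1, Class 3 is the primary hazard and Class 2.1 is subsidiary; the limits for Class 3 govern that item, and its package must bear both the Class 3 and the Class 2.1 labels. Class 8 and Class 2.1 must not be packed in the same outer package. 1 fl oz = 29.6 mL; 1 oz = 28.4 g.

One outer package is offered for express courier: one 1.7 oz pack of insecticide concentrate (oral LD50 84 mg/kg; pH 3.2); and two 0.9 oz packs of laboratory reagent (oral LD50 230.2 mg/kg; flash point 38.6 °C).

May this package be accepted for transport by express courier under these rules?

Insecticide concentrate: oral LD50 84 mg/kg ≤ 300 mg/kg → Class 6.1 (Toxic).
Laboratory reagent: oral LD50 230.2 mg/kg ≤ 300 mg/kg → Class 6.1 (Toxic).
Class 6.1 net quantity: (one 1.7 oz pack = 48.28 g) + (two 0.9 oz packs = 51.12 g) = 99.4 g.
That is within the Class 6.1 express courier limit of 100 g.

Yes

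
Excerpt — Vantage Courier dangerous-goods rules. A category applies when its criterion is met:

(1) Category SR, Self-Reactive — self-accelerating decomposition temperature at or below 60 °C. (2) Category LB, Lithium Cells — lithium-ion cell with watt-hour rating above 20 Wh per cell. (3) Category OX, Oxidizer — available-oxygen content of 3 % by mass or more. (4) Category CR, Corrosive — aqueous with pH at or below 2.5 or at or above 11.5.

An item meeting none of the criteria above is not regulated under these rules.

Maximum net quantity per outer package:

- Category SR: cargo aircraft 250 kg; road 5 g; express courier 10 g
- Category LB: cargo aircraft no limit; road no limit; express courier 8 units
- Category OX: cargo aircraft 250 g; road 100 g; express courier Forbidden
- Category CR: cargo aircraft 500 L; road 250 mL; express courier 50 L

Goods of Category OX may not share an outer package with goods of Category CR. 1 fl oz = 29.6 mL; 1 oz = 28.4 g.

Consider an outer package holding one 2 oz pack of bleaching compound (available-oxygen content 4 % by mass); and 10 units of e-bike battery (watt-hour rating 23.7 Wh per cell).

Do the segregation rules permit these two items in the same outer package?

Yes

With available-oxygen content 4 % by mass (≥ 3 % by mass), the bleaching compound falls in Category OX.
Watt-hour rating 23.7 Wh per cell meets the Category LB criterion (Lithium Cells), so the e-bike battery is Category LB.
No segregation rule bars Category OX with Category LB.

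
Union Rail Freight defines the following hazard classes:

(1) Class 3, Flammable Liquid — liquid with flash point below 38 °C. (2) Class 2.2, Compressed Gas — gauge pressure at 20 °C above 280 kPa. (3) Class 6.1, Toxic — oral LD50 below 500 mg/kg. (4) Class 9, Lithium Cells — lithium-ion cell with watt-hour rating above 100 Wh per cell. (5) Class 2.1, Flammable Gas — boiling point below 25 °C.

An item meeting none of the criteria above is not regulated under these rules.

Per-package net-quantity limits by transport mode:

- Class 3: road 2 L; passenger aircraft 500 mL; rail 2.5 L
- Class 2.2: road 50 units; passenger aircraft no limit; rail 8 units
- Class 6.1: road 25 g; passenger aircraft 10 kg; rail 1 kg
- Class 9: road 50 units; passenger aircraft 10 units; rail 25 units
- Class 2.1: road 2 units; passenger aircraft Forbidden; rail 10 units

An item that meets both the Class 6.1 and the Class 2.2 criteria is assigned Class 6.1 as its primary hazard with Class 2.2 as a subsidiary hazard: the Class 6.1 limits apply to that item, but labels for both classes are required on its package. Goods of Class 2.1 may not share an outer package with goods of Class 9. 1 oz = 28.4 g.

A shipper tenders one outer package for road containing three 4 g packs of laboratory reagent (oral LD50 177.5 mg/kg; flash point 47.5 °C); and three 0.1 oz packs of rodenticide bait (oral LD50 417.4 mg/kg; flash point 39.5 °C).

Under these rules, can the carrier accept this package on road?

Laboratory reagent: oral LD50 177.5 mg/kg < 500 mg/kg → Class 6.1 (Toxic).
Oral LD50 417.4 mg/kg meets the Class 6.1 criterion (Toxic), so the rodenticide bait is Class 6.1.
Class 6.1 net quantity: (three 4 g packs = 12 g) + (three 0.1 oz packs = 8.52 g) = 20.52 g.
20.52 g is within the road limit of 25 g for Class 6.1.

Yes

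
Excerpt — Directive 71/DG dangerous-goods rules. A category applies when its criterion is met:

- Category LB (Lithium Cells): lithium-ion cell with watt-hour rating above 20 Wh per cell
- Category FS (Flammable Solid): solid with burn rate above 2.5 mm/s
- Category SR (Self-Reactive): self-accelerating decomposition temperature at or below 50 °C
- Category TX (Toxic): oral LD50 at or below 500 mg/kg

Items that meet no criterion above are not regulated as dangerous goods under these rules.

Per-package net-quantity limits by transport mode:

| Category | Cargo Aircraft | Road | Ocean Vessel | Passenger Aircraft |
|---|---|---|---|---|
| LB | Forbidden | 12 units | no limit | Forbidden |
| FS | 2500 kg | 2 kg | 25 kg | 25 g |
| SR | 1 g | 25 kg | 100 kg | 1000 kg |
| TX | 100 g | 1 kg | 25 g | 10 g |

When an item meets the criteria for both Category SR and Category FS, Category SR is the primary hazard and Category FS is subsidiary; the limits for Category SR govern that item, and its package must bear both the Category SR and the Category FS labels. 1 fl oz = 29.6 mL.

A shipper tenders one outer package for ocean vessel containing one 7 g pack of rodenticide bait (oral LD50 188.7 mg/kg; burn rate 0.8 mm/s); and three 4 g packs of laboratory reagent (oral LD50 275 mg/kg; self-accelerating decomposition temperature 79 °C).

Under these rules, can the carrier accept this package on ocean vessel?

Rodenticide bait: oral LD50 188.7 mg/kg ≤ 500 mg/kg → Category TX (Toxic).
The laboratory reagent has oral LD50 275 mg/kg, which is ≤ 500 mg/kg, so it is Category TX (Toxic).
Category TX net quantity: 7 g + (three 4 g packs = 12 g) = 19 g.
19 g is within the ocean vessel limit of 25 g for Category TX.

Yes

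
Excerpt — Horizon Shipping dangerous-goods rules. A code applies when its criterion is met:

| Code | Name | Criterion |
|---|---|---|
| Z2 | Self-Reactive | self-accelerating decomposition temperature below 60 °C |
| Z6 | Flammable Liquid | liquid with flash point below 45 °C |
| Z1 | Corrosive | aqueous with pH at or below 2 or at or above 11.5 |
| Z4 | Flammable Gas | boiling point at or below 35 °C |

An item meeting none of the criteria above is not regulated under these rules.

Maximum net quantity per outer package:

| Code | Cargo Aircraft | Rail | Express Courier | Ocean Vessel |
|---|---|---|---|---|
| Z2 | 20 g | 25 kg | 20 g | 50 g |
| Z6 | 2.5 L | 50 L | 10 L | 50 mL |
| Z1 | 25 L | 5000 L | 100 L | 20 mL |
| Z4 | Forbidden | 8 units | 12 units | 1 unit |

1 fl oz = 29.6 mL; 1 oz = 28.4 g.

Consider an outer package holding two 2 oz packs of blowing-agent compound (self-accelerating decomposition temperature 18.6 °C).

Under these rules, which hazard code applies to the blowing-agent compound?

Code Z2

Blowing-agent compound: self-accelerating decomposition temperature 18.6 °C < 60 °C → Code Z2 (Self-Reactive).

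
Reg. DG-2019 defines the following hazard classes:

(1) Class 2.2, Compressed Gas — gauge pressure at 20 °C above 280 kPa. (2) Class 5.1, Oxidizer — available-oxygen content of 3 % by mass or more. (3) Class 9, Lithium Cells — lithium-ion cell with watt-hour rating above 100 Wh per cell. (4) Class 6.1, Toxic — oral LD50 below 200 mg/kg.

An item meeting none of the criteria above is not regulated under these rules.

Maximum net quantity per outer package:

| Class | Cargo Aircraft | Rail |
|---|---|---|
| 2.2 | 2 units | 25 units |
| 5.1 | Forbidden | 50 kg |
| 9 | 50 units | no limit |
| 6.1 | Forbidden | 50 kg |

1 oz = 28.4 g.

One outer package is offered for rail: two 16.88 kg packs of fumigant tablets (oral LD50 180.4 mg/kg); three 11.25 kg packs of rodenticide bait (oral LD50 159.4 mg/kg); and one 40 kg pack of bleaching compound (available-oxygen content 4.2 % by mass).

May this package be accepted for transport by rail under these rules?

Fumigant tablets: oral LD50 180.4 mg/kg < 200 mg/kg → Class 6.1 (Toxic).
Oral LD50 159.4 mg/kg meets the Class 6.1 criterion (Toxic), so the rodenticide bait is Class 6.1.
Bleaching compound: available-oxygen content 4.2 % by mass ≥ 3 % by mass → Class 5.1 (Oxidizer).
Total Class 6.1: (two 16.88 kg packs = 33.76 kg) + (three 11.25 kg packs = 33.75 kg) = 67.51 kg.
67.51 kg > 50 kg (rail limit, Class 6.1) — over the limit.
Class 5.1 quantity: 40 kg.
40 kg is within the rail limit of 50 kg for Class 5.1.

No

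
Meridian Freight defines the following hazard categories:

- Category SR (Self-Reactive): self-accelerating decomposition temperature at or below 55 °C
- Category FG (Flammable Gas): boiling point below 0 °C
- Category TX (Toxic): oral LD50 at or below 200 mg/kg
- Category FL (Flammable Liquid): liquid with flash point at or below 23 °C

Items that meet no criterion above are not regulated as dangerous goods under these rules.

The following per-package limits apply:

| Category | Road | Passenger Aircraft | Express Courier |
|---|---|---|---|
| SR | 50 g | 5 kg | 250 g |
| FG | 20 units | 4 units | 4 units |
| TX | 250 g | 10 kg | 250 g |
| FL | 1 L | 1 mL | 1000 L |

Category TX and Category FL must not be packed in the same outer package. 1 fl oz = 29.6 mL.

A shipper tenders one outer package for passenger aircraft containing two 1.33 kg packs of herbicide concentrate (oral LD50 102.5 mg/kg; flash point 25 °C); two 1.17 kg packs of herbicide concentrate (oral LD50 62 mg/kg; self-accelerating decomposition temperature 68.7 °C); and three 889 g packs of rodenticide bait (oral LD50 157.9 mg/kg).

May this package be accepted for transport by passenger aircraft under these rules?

With oral LD50 102.5 mg/kg (≤ 200 mg/kg), the herbicide concentrate falls in Category TX.
The herbicide concentrate has oral LD50 62 mg/kg, which is ≤ 200 mg/kg, so it is Category TX (Toxic).
Oral LD50 157.9 mg/kg meets the Category TX criterion (Toxic), so the rodenticide bait is Category TX.
Category TX net quantity: (two 1.33 kg packs = 2.66 kg) + (two 1.17 kg packs = 2.34 kg) + (three 889 g packs = 2.667 kg) = 7.667 kg.
7.667 kg is within the passenger aircraft limit of 10 kg for Category TX.

Yes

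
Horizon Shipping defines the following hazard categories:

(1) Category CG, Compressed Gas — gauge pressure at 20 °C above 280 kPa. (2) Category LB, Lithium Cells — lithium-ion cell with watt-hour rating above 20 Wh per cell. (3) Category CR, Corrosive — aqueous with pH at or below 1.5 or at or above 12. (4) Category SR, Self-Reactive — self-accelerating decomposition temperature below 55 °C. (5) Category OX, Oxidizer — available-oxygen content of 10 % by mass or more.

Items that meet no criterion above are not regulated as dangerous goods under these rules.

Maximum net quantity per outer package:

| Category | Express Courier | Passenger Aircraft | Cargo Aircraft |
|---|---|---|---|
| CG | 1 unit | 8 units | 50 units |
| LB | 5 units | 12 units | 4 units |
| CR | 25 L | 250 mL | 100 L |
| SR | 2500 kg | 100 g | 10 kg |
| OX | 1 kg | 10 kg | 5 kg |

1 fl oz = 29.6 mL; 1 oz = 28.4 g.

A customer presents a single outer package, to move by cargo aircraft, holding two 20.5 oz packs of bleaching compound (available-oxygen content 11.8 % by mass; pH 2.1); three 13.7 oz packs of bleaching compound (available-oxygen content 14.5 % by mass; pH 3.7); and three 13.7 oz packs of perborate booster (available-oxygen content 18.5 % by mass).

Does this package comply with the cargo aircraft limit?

The bleaching compound has available-oxygen content 11.8 % by mass, which is ≥ 10 % by mass, so it is Category OX (Oxidizer).
With available-oxygen content 14.5 % by mass (≥ 10 % by mass), the bleaching compound falls in Category OX.
Perborate booster: available-oxygen content 18.5 % by mass ≥ 10 % by mass → Category OX (Oxidizer).
Total Category OX: (two 20.5 oz packs = 1164.4 g) + (three 13.7 oz packs = 1167.24 g) + (three 13.7 oz packs = 1167.24 g) = 3498.88 g.
That is within the Category OX cargo aircraft limit of 5 kg.

Yes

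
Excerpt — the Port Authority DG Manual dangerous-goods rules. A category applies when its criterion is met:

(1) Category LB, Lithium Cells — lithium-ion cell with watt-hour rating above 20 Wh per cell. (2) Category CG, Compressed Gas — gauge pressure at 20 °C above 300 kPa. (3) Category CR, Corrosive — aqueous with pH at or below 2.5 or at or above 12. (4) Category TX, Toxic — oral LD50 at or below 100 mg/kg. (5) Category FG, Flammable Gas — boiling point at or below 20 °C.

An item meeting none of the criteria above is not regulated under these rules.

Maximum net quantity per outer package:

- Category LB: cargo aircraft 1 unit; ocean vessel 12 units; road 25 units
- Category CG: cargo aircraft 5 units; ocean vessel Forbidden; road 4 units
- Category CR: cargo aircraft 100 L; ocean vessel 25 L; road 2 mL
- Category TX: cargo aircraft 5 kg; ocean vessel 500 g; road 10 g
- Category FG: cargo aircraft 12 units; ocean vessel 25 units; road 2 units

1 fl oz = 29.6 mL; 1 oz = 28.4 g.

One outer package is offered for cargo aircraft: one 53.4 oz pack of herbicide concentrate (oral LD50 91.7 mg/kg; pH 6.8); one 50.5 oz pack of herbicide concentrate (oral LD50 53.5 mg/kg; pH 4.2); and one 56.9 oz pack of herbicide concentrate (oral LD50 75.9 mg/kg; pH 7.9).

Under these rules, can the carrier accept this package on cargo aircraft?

Yes

The herbicide concentrate has oral LD50 91.7 mg/kg, which is ≤ 100 mg/kg, so it is Category TX (Toxic).
Herbicide concentrate: oral LD50 53.5 mg/kg ≤ 100 mg/kg → Category TX (Toxic).
The herbicide concentrate has oral LD50 75.9 mg/kg, which is ≤ 100 mg/kg, so it is Category TX (Toxic).
Category TX net quantity: (one 53.4 oz pack = 1516.56 g) + (one 50.5 oz pack = 1434.2 g) + (one 56.9 oz pack = 1615.96 g) = 4566.72 g.
4566.72 g ≤ 5 kg (cargo aircraft limit, Category TX) — within limit.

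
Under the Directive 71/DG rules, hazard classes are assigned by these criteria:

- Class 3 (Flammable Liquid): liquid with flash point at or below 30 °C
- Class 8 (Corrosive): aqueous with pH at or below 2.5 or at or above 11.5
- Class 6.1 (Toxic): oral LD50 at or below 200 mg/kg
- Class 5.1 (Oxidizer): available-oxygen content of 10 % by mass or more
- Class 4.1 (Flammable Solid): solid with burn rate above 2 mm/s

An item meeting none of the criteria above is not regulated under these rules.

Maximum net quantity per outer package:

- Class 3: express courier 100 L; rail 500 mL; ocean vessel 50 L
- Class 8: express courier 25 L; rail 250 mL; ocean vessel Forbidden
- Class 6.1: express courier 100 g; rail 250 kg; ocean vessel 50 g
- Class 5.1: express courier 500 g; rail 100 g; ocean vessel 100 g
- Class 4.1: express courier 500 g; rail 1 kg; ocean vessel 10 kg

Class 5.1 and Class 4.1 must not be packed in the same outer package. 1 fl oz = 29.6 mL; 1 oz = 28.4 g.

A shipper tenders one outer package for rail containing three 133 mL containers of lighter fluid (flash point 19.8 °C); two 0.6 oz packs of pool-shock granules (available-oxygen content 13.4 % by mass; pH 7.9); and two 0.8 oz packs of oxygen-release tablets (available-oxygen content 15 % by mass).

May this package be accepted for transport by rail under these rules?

Yes

The lighter fluid has flash point 19.8 °C, which is ≤ 30 °C, so it is Class 3 (Flammable Liquid).
The pool-shock granules have available-oxygen content 13.4 % by mass, which is ≥ 10 % by mass, so they are Class 5.1 (Oxidizer).
Available-oxygen content 15 % by mass meets the Class 5.1 criterion (Oxidizer), so the oxygen-release tablets are Class 5.1.
Class 5.1 net quantity: (two 0.6 oz packs = 34.08 g) + (two 0.8 oz packs = 45.44 g) = 79.52 g.
79.52 g is within the rail limit of 100 g for Class 5.1.
Class 3 quantity: three 133 mL containers = 399 mL.
399 mL ≤ 500 mL (rail limit, Class 3) — within limit.
The segregation rule (Class 5.1 with Class 4.1) does not apply to Class 5.1 with Class 3.
Every hazard class is within its rail limit and no segregation rule is violated.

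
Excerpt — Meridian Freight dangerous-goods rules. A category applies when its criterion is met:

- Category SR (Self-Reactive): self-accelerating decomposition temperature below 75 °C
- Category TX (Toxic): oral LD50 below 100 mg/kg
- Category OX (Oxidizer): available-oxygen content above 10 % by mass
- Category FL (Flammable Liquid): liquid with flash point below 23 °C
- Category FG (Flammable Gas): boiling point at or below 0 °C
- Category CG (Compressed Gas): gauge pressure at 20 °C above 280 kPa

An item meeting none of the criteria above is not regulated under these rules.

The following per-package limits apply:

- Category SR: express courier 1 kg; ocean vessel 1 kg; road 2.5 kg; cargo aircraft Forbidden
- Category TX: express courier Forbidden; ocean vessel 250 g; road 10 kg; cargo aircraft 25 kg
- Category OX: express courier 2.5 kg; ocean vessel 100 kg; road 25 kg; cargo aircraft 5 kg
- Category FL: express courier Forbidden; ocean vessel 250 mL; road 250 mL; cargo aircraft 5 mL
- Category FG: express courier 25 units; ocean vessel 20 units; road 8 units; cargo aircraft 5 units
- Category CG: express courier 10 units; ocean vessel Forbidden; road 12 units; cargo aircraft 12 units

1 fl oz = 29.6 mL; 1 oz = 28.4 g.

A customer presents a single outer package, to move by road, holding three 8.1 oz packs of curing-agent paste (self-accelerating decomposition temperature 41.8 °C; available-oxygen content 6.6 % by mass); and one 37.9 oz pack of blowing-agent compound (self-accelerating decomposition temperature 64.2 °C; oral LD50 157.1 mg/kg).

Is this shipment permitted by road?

The curing-agent paste has self-accelerating decomposition temperature 41.8 °C, which is < 75 °C, so it is Category SR (Self-Reactive).
With self-accelerating decomposition temperature 64.2 °C (< 75 °C), the blowing-agent compound falls in Category SR.
Total Category SR: (three 8.1 oz packs = 690.12 g) + (one 37.9 oz pack = 1076.36 g) = 1766.48 g.
That is within the Category SR road limit of 2.5 kg.

Yes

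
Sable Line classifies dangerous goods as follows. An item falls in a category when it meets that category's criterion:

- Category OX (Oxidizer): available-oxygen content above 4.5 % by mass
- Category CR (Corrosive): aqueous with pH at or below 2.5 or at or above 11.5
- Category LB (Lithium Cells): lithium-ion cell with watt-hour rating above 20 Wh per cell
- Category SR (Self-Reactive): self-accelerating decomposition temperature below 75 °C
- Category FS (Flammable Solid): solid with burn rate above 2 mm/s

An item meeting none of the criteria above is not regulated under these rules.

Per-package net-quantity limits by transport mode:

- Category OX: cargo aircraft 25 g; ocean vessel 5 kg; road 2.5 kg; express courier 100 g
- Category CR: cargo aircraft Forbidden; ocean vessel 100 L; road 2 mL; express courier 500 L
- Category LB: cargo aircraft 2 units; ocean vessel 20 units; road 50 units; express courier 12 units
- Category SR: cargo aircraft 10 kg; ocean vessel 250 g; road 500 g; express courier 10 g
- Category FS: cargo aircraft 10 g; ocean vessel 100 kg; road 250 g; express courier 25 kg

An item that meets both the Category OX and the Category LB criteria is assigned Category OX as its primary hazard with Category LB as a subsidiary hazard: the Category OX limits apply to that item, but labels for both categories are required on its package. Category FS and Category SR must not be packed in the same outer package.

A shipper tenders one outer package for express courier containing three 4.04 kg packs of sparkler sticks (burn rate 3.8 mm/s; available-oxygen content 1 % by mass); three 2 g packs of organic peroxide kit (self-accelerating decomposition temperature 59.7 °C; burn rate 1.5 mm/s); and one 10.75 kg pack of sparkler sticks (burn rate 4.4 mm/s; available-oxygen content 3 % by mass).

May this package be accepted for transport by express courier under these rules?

Sparkler sticks: burn rate 3.8 mm/s > 2 mm/s → Category FS (Flammable Solid).
Self-accelerating decomposition temperature 59.7 °C meets the Category SR criterion (Self-Reactive), so the organic peroxide kit is Category SR.
Burn rate 4.4 mm/s meets the Category FS criterion (Flammable Solid), so the sparkler sticks are Category FS.
Category FS net quantity: (three 4.04 kg packs = 12.12 kg) + 10.75 kg = 22.87 kg.
That is within the Category FS express courier limit of 25 kg.
Category SR quantity: three 2 g packs = 6 g.
That is within the Category SR express courier limit of 10 g.
Category FS and Category SR may not share an outer package.

No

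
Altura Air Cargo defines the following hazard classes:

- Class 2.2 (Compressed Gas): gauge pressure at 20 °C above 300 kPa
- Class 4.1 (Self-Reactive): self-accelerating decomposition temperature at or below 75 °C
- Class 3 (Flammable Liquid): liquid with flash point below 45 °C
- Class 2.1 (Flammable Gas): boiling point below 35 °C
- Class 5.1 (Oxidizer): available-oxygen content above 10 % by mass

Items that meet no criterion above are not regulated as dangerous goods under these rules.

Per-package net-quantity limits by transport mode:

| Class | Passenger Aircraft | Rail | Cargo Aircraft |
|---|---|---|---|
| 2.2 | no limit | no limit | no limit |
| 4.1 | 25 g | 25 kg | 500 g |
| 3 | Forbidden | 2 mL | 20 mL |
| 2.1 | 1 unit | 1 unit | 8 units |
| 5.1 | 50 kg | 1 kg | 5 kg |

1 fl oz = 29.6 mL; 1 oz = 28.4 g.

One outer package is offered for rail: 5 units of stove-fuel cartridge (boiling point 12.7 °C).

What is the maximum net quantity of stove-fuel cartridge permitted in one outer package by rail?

With boiling point 12.7 °C (< 35 °C), the stove-fuel cartridge falls in Class 2.1.
The rail limit for Class 2.1 is 1 unit.

1 unit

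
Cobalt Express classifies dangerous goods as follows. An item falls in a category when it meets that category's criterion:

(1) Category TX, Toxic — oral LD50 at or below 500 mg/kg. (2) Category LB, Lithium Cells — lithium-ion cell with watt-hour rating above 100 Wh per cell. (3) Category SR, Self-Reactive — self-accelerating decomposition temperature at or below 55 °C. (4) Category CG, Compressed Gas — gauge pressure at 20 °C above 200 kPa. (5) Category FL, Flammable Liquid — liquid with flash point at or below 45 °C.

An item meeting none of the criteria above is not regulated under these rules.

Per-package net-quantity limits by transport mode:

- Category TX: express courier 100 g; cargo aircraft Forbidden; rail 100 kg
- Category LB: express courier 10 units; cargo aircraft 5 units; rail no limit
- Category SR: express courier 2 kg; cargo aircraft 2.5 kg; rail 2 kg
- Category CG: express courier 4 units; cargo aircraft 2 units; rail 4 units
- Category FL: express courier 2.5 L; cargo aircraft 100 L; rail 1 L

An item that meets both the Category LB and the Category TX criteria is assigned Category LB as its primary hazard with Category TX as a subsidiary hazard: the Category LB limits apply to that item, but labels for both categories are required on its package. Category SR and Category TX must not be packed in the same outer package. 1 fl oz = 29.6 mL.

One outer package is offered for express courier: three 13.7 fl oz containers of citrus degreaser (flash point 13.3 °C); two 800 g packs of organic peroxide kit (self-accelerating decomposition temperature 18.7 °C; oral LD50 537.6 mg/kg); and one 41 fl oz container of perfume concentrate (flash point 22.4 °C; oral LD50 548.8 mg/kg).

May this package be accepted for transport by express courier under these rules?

Yes

Citrus degreaser: flash point 13.3 °C ≤ 45 °C → Category FL (Flammable Liquid).
Self-accelerating decomposition temperature 18.7 °C meets the Category SR criterion (Self-Reactive), so the organic peroxide kit is Category SR.
Perfume concentrate: flash point 22.4 °C ≤ 45 °C → Category FL (Flammable Liquid).
Category SR quantity: two 800 g packs = 1.6 kg.
1.6 kg ≤ 2 kg (express courier limit, Category SR) — within limit.
Category FL net quantity: (three 13.7 fl oz containers = 1216.56 mL) + (one 41 fl oz container = 1213.6 mL) = 2430.16 mL.
2430.16 mL ≤ 2.5 L (express courier limit, Category FL) — within limit.
The segregation rule (Category SR with Category TX) does not apply to Category SR with Category FL.
Every hazard category is within its express courier limit and no segregation rule is violated.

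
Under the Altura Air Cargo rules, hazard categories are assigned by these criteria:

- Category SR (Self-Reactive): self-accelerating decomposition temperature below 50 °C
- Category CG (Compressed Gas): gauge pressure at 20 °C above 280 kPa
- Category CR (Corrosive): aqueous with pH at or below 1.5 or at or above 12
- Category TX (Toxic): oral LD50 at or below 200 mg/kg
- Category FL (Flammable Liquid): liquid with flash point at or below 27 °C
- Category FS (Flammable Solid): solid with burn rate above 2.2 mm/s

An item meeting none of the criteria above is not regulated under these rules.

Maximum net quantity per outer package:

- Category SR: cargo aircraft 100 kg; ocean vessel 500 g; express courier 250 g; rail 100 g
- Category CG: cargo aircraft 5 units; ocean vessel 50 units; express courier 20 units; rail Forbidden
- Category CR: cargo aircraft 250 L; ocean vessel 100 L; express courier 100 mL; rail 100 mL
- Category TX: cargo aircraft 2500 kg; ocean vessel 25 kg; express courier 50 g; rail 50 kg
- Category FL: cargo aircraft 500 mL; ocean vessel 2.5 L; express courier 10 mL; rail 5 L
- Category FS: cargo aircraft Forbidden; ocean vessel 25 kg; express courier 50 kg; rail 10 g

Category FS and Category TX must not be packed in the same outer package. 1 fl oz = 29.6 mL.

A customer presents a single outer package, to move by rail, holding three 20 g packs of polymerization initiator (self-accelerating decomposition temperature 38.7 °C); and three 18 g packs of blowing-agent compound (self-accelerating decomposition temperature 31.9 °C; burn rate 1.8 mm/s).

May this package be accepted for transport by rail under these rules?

With self-accelerating decomposition temperature 38.7 °C (< 50 °C), the polymerization initiator falls in Category SR.
Blowing-agent compound: self-accelerating decomposition temperature 31.9 °C < 50 °C → Category SR (Self-Reactive).
Category SR net quantity: (three 20 g packs = 60 g) + (three 18 g packs = 54 g) = 114 g.
That exceeds the Category SR rail limit of 100 g.

No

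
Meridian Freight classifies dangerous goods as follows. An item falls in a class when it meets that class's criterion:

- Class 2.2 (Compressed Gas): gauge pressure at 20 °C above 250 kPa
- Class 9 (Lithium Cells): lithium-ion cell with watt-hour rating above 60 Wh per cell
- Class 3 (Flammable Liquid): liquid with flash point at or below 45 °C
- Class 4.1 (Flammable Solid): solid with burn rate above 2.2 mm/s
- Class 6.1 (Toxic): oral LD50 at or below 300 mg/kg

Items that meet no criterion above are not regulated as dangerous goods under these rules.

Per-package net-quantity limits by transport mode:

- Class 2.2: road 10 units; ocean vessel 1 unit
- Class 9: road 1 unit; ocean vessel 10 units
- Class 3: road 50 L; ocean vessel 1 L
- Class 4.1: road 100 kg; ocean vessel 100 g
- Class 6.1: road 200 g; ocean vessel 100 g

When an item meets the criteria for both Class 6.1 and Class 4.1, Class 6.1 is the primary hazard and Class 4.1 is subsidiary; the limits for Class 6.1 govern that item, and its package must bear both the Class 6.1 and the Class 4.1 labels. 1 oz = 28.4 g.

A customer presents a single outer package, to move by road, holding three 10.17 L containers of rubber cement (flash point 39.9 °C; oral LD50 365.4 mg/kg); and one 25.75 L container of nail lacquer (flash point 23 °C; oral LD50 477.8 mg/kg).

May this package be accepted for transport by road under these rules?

No

The rubber cement has flash point 39.9 °C, which is ≤ 45 °C, so it is Class 3 (Flammable Liquid).
Nail lacquer: flash point 23 °C ≤ 45 °C → Class 3 (Flammable Liquid).
Class 3 net quantity: (three 10.17 L containers = 30.51 L) + 25.75 L = 56.26 L.
That exceeds the Class 3 road limit of 50 L.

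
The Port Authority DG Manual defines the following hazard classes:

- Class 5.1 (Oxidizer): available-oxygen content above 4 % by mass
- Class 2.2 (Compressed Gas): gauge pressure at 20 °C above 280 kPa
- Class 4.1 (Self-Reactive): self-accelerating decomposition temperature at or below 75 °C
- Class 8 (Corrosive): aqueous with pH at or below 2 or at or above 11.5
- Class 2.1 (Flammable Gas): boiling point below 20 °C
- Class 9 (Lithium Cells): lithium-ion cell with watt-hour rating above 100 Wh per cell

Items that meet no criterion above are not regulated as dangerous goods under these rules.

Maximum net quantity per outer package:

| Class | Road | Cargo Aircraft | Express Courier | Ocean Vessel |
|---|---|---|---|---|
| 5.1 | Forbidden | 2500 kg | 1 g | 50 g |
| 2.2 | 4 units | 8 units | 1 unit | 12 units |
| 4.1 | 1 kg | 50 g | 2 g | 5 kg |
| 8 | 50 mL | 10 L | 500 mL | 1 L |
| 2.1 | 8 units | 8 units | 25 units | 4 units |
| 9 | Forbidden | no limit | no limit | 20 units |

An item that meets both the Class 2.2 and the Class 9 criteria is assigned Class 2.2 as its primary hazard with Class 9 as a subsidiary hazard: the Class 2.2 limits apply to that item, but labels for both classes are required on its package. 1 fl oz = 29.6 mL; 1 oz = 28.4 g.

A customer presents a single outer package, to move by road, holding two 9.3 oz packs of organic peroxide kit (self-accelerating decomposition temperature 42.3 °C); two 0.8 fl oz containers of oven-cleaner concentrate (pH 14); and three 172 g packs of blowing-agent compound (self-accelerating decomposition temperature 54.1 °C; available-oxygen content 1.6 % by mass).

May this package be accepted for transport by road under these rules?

No

Self-accelerating decomposition temperature 42.3 °C meets the Class 4.1 criterion (Self-Reactive), so the organic peroxide kit is Class 4.1.
pH 14 meets the Class 8 criterion (Corrosive), so the oven-cleaner concentrate is Class 8.
Self-accelerating decomposition temperature 54.1 °C meets the Class 4.1 criterion (Self-Reactive), so the blowing-agent compound is Class 4.1.
Class 4.1 net quantity: (two 9.3 oz packs = 528.24 g) + (three 172 g packs = 516 g) = 1044.24 g.
1044.24 g > 1 kg (road limit, Class 4.1) — over the limit.
Class 8 quantity: two 0.8 fl oz containers = 47.36 mL.
That is within the Class 8 road limit of 50 mL.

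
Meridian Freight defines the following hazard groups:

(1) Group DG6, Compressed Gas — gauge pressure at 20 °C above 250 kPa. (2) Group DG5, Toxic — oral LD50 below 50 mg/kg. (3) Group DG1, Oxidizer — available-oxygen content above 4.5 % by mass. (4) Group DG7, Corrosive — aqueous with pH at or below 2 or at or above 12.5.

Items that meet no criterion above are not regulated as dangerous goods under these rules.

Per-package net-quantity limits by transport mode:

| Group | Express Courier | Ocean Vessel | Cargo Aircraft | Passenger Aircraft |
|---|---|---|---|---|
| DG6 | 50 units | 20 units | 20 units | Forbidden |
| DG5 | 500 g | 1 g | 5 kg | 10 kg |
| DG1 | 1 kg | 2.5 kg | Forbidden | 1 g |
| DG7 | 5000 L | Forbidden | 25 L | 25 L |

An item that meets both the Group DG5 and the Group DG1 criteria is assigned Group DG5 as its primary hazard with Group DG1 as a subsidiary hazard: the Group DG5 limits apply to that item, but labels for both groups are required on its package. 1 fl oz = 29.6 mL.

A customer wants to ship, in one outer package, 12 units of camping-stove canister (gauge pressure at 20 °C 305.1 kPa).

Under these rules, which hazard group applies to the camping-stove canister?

Group DG6

The camping-stove canister has gauge pressure at 20 °C 305.1 kPa, which is > 250 kPa, so it is Group DG6 (Compressed Gas).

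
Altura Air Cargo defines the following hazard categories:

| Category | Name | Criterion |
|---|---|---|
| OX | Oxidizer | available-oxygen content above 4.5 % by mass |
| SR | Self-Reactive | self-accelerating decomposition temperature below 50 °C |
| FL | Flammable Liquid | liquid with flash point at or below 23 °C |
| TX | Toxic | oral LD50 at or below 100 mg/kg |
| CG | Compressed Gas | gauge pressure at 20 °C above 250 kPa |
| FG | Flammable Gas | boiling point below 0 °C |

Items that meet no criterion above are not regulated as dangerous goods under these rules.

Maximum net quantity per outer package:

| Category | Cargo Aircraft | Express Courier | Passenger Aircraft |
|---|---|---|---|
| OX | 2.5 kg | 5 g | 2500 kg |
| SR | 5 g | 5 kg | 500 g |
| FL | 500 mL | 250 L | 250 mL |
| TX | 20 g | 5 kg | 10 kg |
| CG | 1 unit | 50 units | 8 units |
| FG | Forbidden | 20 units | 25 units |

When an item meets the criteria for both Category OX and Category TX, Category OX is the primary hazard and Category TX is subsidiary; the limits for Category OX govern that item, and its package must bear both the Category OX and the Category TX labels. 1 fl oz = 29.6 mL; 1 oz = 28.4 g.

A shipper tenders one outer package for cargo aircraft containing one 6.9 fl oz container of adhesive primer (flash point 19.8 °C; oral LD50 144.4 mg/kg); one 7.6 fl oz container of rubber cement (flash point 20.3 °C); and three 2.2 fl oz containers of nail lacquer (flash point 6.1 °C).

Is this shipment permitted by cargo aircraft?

No

Flash point 19.8 °C meets the Category FL criterion (Flammable Liquid), so the adhesive primer is Category FL.
Flash point 20.3 °C meets the Category FL criterion (Flammable Liquid), so the rubber cement is Category FL.
With flash point 6.1 °C (≤ 23 °C), the nail lacquer falls in Category FL.
Total Category FL: (one 6.9 fl oz container = 204.24 mL) + (one 7.6 fl oz container = 224.96 mL) + (three 2.2 fl oz containers = 195.36 mL) = 624.56 mL.
That exceeds the Category FL cargo aircraft limit of 500 mL.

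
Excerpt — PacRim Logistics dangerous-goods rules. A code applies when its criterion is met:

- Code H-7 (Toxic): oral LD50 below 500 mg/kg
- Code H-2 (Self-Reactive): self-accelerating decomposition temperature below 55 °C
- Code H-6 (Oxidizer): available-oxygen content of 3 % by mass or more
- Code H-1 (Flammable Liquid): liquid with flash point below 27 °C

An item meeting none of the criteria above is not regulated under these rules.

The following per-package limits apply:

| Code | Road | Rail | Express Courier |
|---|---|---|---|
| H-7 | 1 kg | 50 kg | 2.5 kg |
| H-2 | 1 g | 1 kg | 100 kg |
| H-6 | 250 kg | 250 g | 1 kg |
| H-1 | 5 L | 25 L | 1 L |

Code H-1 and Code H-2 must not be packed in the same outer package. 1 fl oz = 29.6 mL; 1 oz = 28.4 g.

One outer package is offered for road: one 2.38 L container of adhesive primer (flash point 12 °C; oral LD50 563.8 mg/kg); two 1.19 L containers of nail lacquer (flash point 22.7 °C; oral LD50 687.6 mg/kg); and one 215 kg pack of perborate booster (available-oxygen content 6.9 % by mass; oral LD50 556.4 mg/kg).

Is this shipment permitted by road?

Yes

The adhesive primer has flash point 12 °C, which is < 27 °C, so it is Code H-1 (Flammable Liquid).
The nail lacquer has flash point 22.7 °C, which is < 27 °C, so it is Code H-1 (Flammable Liquid).
Available-oxygen content 6.9 % by mass meets the Code H-6 criterion (Oxidizer), so the perborate booster is Code H-6.
Code H-1 net quantity: 2.38 L + (two 1.19 L containers = 2.38 L) = 4.76 L.
4.76 L ≤ 5 L (road limit, Code H-1) — within limit.
Code H-6 quantity: 215 kg.
That is within the Code H-6 road limit of 250 kg.
The segregation rule (Code H-1 with Code H-2) does not apply to Code H-1 with Code H-6.
Every hazard code is within its road limit and no segregation rule is violated.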